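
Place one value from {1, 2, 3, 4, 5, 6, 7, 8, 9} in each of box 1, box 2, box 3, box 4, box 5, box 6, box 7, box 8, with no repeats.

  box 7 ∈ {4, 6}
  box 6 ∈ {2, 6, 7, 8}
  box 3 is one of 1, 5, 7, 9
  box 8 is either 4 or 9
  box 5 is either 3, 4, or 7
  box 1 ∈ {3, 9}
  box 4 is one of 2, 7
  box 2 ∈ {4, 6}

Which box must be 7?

box 5

The 2 variables box 2 and box 7 are confined to {4, 6}, which locks those values in; drop them from box 5, box 6, box 8.
That leaves box 8 = 9. Strike 9 from box 1, box 3.
That leaves box 1 = 3. Remove 3 from box 5.
So 7 goes to box 5.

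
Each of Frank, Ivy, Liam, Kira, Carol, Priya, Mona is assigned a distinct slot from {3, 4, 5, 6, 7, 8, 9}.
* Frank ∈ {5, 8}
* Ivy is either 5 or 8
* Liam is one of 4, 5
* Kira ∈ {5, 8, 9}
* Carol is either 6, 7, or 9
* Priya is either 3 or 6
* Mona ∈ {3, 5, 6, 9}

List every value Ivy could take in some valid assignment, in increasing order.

5, 8

Among the 7 variables, 4 fits only Liam (and all 7 values in {3, 4, 5, 6, 7, 8, 9} must be used), so Liam = 4.
Among the 6 still-open variables, 7 fits only Carol (and all 6 values in {3, 5, 6, 7, 8, 9} must be used), so Carol = 7.
Frank and Ivy between them cover only {5, 8} — a naked pair. Remove those values from Kira, Mona.
Kira has just one choice, so Kira = 9. Eliminate 9 elsewhere: Mona.
No further eliminations apply; Ivy can still be any of 5, 8.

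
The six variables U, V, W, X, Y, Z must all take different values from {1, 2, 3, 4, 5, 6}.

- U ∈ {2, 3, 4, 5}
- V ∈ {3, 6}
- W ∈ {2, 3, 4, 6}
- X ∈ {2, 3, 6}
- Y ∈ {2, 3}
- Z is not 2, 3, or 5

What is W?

Among the 6 variables, 1 fits only Z (and all 6 values in {1, 2, 3, 4, 5, 6} must be used), so Z = 1.
The 5 still-open variables draw from only 5 values {2, 3, 4, 5, 6}, so each is used; only U can be 5, hence U = 5.
The 4 still-open variables together cover exactly {2, 3, 4, 6} — 4 values for 4 variables — and 4 appears only in W's list, so W = 4.

4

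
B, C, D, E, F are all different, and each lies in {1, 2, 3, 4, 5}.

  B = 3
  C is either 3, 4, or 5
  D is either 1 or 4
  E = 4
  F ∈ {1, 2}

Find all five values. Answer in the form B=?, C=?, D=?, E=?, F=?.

B's domain is down to {3}, so B = 3. So C can't be 3.
That leaves E = 4. Eliminate 4 elsewhere: C, D.
C must be 5 (only option left).
D has just one choice, so D = 1. Strike 1 from F.
F's domain is down to {2}, so F = 2.

B=3, C=5, D=1, E=4, F=2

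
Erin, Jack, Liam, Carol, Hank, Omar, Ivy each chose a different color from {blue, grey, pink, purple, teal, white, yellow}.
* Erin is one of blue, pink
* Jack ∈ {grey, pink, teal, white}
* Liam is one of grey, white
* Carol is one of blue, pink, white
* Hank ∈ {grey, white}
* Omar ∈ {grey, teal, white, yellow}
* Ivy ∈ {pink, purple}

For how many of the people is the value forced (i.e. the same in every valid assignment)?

3

The 7 variables draw from only 7 values {blue, grey, pink, purple, teal, white, yellow}, so each is used; only Ivy can be purple, hence Ivy = purple.
The 6 still-open variables together cover exactly {blue, grey, pink, teal, white, yellow} — 6 values for 6 variables — and yellow appears only in Omar's list, so Omar = yellow.
Among the 5 still-open variables, teal fits only Jack (and all 5 values in {blue, grey, pink, teal, white} must be used), so Jack = teal.
Liam and Hank share exactly the 2 values {grey, white}; by pigeonhole those values go to them, so strike grey, white from Carol.
Determined: Jack=teal, Omar=yellow, Ivy=purple. The other people each still have more than one consistent value. That makes 3.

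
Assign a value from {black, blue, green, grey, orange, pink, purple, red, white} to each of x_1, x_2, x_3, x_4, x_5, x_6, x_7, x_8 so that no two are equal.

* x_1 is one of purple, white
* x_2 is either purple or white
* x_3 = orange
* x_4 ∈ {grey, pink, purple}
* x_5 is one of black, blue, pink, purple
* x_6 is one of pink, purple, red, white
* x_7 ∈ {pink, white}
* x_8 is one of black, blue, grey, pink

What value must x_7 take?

pink

x_3's domain is down to {orange}, so x_3 = orange.
The 7 still-open variables draw from only 7 values {black, blue, grey, pink, purple, red, white}, so each is used; only x_6 can be red, hence x_6 = red.
The 2 variables x_1 and x_2 are confined to {purple, white}, which locks those values in; drop them from x_4, x_5, x_7.
So x_7 = pink.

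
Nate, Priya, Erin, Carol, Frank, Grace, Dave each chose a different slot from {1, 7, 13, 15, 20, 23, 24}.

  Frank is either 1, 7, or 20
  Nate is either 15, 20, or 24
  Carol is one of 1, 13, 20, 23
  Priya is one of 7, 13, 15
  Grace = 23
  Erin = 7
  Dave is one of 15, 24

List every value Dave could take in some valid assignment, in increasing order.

Erin has just one choice, so Erin = 7. Remove 7 from Priya, Frank.
That leaves Grace = 23. Remove 23 from Carol.
No further eliminations apply; Dave can still be any of 15, 24.

15, 24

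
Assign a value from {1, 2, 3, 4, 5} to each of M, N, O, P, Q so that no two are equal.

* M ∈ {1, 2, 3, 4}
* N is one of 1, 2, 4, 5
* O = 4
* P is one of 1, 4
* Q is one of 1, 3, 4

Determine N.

5

O's domain is down to {4}, so O = 4. So M, N, P, Q can't be 4.
That leaves P = 1. Strike 1 from M, N, Q.
That leaves Q = 3. So M can't be 3.
M must be 2 (only option left). Eliminate 2 elsewhere: N.
So N = 5.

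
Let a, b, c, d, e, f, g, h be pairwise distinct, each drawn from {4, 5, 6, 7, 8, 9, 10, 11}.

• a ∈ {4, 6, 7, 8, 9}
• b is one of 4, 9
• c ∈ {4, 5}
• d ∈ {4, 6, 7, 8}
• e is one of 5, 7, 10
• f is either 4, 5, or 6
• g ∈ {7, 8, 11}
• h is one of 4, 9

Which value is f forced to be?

6

The 8 variables together cover exactly {4, 5, 6, 7, 8, 9, 10, 11} — 8 values for 8 variables — and 10 appears only in e's list, so e = 10.
Among the 7 still-open variables, 11 fits only g (and all 7 values in {4, 5, 6, 7, 8, 9, 11} must be used), so g = 11.
b and h between them cover only {4, 9} — a naked pair. Remove those values from a, c, d, f.
c has just one choice, so c = 5. Strike 5 from f.
So f = 6.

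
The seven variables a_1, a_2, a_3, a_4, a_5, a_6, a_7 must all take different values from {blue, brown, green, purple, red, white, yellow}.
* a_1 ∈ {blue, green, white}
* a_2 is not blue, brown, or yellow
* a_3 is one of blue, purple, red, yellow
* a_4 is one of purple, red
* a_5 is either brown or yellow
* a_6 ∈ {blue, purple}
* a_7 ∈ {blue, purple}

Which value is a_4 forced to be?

red

The 7 variables draw from only 7 values {blue, brown, green, purple, red, white, yellow}, so each is used; only a_5 can be brown, hence a_5 = brown.
The 6 still-open variables draw from only 6 values {blue, green, purple, red, white, yellow}, so each is used; only a_3 can be yellow, hence a_3 = yellow.
The 2 variables a_6 and a_7 are confined to {blue, purple}, which locks those values in; drop them from a_1, a_2, a_4.
So a_4 = red.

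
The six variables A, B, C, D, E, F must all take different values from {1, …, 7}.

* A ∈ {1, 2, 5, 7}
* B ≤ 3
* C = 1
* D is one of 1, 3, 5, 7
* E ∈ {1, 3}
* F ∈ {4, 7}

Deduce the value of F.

C must be 1 (only option left). Remove 1 from A, B, D, E.
That leaves E = 3. So B, D can't be 3.
B's domain is down to {2}, so B = 2. Remove 2 from A.
The 3 still-open variables draw from only 3 values {4, 5, 7}, so each is used; only F can be 4, hence F = 4.

4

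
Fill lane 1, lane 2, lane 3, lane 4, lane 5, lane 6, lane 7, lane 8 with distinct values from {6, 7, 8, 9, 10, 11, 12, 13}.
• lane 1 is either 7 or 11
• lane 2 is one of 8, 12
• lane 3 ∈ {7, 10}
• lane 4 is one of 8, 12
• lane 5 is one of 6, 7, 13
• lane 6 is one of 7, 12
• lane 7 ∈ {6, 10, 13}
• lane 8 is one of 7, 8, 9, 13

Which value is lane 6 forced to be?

7

The 8 variables together cover exactly {6, 7, 8, 9, 10, 11, 12, 13} — 8 values for 8 variables — and 9 appears only in lane 8's list, so lane 8 = 9.
Among the 7 still-open variables, 11 fits only lane 1 (and all 7 values in {6, 7, 8, 10, 11, 12, 13} must be used), so lane 1 = 11.
The 2 variables lane 2 and lane 4 are confined to {8, 12}, which locks those values in; drop them from lane 6.
So lane 6 = 7.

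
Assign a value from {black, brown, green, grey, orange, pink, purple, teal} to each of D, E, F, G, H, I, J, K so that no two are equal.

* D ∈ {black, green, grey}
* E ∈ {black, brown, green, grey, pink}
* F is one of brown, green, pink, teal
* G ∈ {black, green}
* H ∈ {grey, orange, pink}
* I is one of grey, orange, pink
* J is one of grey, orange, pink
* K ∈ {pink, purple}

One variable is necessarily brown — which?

E

The 8 variables together cover exactly {black, brown, green, grey, orange, pink, purple, teal} — 8 values for 8 variables — and purple appears only in K's list, so K = purple.
The 7 still-open variables draw from only 7 values {black, brown, green, grey, orange, pink, teal}, so each is used; only F can be teal, hence F = teal.
The 6 still-open variables together cover exactly {black, brown, green, grey, orange, pink} — 6 values for 6 variables — and brown appears only in E's list, so E = brown.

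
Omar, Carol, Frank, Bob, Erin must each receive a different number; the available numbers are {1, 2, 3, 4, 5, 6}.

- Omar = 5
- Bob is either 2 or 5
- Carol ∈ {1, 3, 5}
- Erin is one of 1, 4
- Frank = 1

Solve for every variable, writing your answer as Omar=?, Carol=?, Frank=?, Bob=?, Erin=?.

Omar=5, Carol=3, Frank=1, Bob=2, Erin=4

Omar has just one choice, so Omar = 5. Strike 5 from Carol, Bob.
Frank's domain is down to {1}, so Frank = 1. Strike 1 from Carol, Erin.
Bob must be 2 (only option left).
Erin's domain is down to {4}, so Erin = 4.
Carol has just one choice, so Carol = 3.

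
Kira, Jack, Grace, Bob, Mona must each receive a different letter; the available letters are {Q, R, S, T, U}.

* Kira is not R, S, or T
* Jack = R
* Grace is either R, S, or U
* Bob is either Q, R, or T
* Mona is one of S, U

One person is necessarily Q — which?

Kira

Jack has just one choice, so Jack = R. Strike R from Grace, Bob.
Among the 4 still-open variables, T fits only Bob (and all 4 values in {Q, S, T, U} must be used), so Bob = T.
The 3 still-open variables draw from only 3 values {Q, S, U}, so each is used; only Kira can be Q, hence Kira = Q.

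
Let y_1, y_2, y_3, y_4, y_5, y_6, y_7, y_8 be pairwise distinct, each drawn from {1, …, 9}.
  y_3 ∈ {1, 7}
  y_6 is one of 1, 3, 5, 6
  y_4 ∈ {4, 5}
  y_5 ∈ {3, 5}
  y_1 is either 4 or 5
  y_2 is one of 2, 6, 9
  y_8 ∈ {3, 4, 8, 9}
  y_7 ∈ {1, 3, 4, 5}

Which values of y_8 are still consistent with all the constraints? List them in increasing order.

y_1 and y_4 share exactly the 2 values {4, 5}; by pigeonhole those values go to them, so strike 4, 5 from y_5, y_6, y_7, y_8.
y_5 must be 3 (only option left). Eliminate 3 elsewhere: y_6, y_7, y_8.
y_7's domain is down to {1}, so y_7 = 1. Strike 1 from y_3, y_6.
That leaves y_3 = 7.
y_6's domain is down to {6}, so y_6 = 6. Remove 6 from y_2.
No further eliminations apply; y_8 can still be any of 8, 9.

8, 9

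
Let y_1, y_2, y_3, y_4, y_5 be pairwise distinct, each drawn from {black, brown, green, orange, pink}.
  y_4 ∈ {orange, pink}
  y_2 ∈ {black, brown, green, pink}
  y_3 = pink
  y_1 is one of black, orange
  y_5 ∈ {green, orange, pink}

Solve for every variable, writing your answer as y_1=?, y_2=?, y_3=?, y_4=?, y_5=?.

y_1=black, y_2=brown, y_3=pink, y_4=orange, y_5=green

y_3 has just one choice, so y_3 = pink. Strike pink from y_2, y_4, y_5.
That leaves y_4 = orange. Remove orange from y_1, y_5.
y_5's domain is down to {green}, so y_5 = green. So y_2 can't be green.
y_1 has just one choice, so y_1 = black. Remove black from y_2.
y_2 has just one choice, so y_2 = brown.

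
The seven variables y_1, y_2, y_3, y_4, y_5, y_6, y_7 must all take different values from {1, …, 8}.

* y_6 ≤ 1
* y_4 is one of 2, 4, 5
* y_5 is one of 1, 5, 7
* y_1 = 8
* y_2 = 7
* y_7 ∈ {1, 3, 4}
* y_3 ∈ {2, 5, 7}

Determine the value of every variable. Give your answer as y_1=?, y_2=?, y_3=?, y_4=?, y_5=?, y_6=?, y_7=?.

y_1=8, y_2=7, y_3=2, y_4=4, y_5=5, y_6=1, y_7=3

y_1 has just one choice, so y_1 = 8.
y_2 must be 7 (only option left). Eliminate 7 elsewhere: y_3, y_5.
That leaves y_6 = 1. Strike 1 from y_5, y_7.
y_5 must be 5 (only option left). Remove 5 from y_3, y_4.
y_3's domain is down to {2}, so y_3 = 2. Eliminate 2 elsewhere: y_4.
y_4 has just one choice, so y_4 = 4. So y_7 can't be 4.
y_7 must be 3 (only option left).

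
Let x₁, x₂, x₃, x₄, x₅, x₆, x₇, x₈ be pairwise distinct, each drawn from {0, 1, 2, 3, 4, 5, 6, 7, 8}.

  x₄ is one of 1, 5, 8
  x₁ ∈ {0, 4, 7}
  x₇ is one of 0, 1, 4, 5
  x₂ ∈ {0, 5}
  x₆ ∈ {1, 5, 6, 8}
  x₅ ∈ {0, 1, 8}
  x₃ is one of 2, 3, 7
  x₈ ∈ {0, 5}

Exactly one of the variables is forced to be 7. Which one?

The 2 variables x₂ and x₈ are confined to {0, 5}, which locks those values in; drop them from x₁, x₄, x₅, x₆, x₇.
The 2 variables x₄ and x₅ are confined to {1, 8}, which locks those values in; drop them from x₆, x₇.
That leaves x₆ = 6.
x₇ has just one choice, so x₇ = 4. Strike 4 from x₁.
So 7 goes to x₁.

x₁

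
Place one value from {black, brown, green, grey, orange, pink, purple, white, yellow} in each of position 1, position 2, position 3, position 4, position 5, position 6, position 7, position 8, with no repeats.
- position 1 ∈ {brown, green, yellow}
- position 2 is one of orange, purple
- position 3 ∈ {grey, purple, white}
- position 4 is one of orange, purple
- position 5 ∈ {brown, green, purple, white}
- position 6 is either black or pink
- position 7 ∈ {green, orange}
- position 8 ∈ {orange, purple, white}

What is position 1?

yellow

The 2 variables position 2 and position 4 are confined to {orange, purple}, which locks those values in; drop them from position 3, position 5, position 7, position 8.
That leaves position 7 = green. So position 1, position 5 can't be green.
position 8 has just one choice, so position 8 = white. Remove white from position 3, position 5.
position 3 must be grey (only option left).
position 5 must be brown (only option left). So position 1 can't be brown.
So position 1 = yellow.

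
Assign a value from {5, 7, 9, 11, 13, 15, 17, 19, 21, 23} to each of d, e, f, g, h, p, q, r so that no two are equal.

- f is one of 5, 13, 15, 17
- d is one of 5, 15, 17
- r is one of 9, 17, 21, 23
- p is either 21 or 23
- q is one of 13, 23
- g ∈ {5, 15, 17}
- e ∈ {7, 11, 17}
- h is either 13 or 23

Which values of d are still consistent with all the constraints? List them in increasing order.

5, 15, 17

h and q share exactly the 2 values {13, 23}; by pigeonhole those values go to them, so strike 13, 23 from f, p, r.
p has just one choice, so p = 21. Strike 21 from r.
The 3 variables d, f, g are confined to {5, 15, 17}, which locks those values in; drop them from e, r.
r's domain is down to {9}, so r = 9.
No further eliminations apply; d can still be any of 5, 15, 17.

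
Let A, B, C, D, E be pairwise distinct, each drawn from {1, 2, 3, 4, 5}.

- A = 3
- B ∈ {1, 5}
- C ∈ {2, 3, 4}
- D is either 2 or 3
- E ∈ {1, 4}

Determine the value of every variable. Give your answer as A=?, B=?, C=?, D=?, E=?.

A=3, B=5, C=4, D=2, E=1

A must be 3 (only option left). Strike 3 from C, D.
D has just one choice, so D = 2. Remove 2 from C.
C's domain is down to {4}, so C = 4. Strike 4 from E.
E has just one choice, so E = 1. So B can't be 1.
That leaves B = 5.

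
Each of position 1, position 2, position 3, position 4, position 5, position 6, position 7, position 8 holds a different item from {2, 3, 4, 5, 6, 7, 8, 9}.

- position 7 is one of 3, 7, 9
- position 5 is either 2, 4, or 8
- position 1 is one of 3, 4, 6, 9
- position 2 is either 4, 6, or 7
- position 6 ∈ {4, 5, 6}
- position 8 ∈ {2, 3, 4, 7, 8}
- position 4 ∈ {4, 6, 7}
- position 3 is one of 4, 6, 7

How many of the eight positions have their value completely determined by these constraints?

Among the 8 variables, 5 fits only position 6 (and all 8 values in {2, 3, 4, 5, 6, 7, 8, 9} must be used), so position 6 = 5.
The 3 variables position 2, position 3, position 4 are confined to {4, 6, 7}, which locks those values in; drop them from position 1, position 5, position 7, position 8.
position 1 and position 7 between them cover only {3, 9} — a naked pair. Remove those values from position 8.
Determined: position 6=5. The other positions each still have more than one consistent value. That makes 1.

1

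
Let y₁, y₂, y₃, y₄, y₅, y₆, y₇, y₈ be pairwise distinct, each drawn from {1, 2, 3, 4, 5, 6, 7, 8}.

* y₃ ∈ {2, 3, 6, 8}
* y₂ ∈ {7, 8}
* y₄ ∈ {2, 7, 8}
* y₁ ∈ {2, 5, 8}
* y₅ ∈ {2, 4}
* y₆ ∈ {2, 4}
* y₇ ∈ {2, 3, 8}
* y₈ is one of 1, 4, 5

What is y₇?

Among the 8 variables, 1 fits only y₈ (and all 8 values in {1, 2, 3, 4, 5, 6, 7, 8} must be used), so y₈ = 1.
The 7 still-open variables draw from only 7 values {2, 3, 4, 5, 6, 7, 8}, so each is used; only y₁ can be 5, hence y₁ = 5.
Among the 6 still-open variables, 6 fits only y₃ (and all 6 values in {2, 3, 4, 6, 7, 8} must be used), so y₃ = 6.
The 5 still-open variables together cover exactly {2, 3, 4, 7, 8} — 5 values for 5 variables — and 3 appears only in y₇'s list, so y₇ = 3.

3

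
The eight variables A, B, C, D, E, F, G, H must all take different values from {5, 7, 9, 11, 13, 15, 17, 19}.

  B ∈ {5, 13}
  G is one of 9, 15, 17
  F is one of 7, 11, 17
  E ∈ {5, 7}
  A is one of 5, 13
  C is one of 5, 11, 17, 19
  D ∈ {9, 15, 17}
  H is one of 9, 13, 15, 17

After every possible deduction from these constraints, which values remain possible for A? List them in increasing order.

The 8 variables together cover exactly {5, 7, 9, 11, 13, 15, 17, 19} — 8 values for 8 variables — and 19 appears only in C's list, so C = 19.
Among the 7 still-open variables, 11 fits only F (and all 7 values in {5, 7, 9, 11, 13, 15, 17} must be used), so F = 11.
The 6 still-open variables together cover exactly {5, 7, 9, 13, 15, 17} — 6 values for 6 variables — and 7 appears only in E's list, so E = 7.
The 2 variables A and B are confined to {5, 13}, which locks those values in; drop them from H.
No further eliminations apply; A can still be any of 5, 13.

5, 13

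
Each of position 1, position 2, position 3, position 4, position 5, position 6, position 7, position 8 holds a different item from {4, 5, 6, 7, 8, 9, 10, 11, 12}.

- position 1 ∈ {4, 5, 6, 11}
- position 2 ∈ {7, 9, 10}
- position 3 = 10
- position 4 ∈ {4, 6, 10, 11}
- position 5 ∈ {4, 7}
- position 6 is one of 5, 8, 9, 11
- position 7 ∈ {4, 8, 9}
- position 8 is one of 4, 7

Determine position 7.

position 3 has just one choice, so position 3 = 10. Remove 10 from position 2, position 4.
position 5 and position 8 between them cover only {4, 7} — a naked pair. Remove those values from position 1, position 2, position 4, position 7.
That leaves position 2 = 9. Eliminate 9 elsewhere: position 6, position 7.
So position 7 = 8.

8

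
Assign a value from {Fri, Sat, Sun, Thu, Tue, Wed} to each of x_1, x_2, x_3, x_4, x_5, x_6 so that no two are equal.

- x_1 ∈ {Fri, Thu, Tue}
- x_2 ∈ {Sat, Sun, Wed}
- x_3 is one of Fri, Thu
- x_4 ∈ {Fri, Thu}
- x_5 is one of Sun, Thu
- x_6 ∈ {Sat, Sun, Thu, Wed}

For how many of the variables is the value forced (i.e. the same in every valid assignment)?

2

The 6 variables together cover exactly {Fri, Sat, Sun, Thu, Tue, Wed} — 6 values for 6 variables — and Tue appears only in x_1's list, so x_1 = Tue.
x_3 and x_4 between them cover only {Fri, Thu} — a naked pair. Remove those values from x_5, x_6.
x_5 has just one choice, so x_5 = Sun. So x_2, x_6 can't be Sun.
Determined: x_1=Tue, x_5=Sun. The other variables each still have more than one consistent value. That makes 2.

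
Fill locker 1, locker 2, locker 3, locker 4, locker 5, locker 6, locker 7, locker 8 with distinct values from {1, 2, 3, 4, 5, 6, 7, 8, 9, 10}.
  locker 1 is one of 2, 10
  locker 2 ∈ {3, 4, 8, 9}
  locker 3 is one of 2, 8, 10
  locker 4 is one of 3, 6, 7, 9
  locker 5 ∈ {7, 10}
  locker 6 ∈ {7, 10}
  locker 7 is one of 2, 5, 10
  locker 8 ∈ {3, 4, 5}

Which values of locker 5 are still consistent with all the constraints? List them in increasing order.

7, 10

locker 5 and locker 6 share exactly the 2 values {7, 10}; by pigeonhole those values go to them, so strike 7, 10 from locker 1, locker 3, locker 4, locker 7.
That leaves locker 1 = 2. Remove 2 from locker 3, locker 7.
locker 3 must be 8 (only option left). Eliminate 8 elsewhere: locker 2.
locker 7's domain is down to {5}, so locker 7 = 5. Strike 5 from locker 8.
No further eliminations apply; locker 5 can still be any of 7, 10.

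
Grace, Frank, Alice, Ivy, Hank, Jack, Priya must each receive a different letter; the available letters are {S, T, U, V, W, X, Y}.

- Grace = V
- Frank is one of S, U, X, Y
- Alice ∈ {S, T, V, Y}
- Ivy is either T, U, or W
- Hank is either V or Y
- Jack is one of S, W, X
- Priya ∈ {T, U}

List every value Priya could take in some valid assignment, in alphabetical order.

Grace's domain is down to {V}, so Grace = V. Eliminate V elsewhere: Alice, Hank.
Hank has just one choice, so Hank = Y. Strike Y from Frank, Alice.
No further eliminations apply; Priya can still be any of T, U.

T, U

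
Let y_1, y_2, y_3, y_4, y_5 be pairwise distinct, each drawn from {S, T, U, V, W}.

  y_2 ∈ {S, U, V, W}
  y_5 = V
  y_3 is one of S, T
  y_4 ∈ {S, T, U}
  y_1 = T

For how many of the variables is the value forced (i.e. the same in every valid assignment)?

y_1 has just one choice, so y_1 = T. Remove T from y_3, y_4.
y_3's domain is down to {S}, so y_3 = S. So y_2, y_4 can't be S.
y_4's domain is down to {U}, so y_4 = U. So y_2 can't be U.
y_5 must be V (only option left). So y_2 can't be V.
y_2 must be W (only option left).
Every variable is fixed: y_1=T, y_2=W, y_3=S, y_4=U, y_5=V. That makes 5.

5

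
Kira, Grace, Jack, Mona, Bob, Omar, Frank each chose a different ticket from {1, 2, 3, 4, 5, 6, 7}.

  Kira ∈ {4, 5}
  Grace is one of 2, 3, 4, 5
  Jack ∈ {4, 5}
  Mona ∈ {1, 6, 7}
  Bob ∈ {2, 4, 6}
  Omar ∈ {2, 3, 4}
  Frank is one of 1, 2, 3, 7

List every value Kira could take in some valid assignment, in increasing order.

4, 5

Kira and Jack between them cover only {4, 5} — a naked pair. Remove those values from Grace, Bob, Omar.
Grace and Omar between them cover only {2, 3} — a naked pair. Remove those values from Bob, Frank.
Bob has just one choice, so Bob = 6. Remove 6 from Mona.
No further eliminations apply; Kira can still be any of 4, 5.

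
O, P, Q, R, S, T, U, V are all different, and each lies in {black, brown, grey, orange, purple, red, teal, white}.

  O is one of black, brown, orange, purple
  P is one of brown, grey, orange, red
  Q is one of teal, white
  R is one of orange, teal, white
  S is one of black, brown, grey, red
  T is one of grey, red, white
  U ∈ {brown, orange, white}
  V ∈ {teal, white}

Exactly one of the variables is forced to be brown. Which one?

The 8 variables draw from only 8 values {black, brown, grey, orange, purple, red, teal, white}, so each is used; only O can be purple, hence O = purple.
The 7 still-open variables together cover exactly {black, brown, grey, orange, red, teal, white} — 7 values for 7 variables — and black appears only in S's list, so S = black.
The 2 variables Q and V are confined to {teal, white}, which locks those values in; drop them from R, T, U.
R has just one choice, so R = orange. Remove orange from P, U.
So brown goes to U.

U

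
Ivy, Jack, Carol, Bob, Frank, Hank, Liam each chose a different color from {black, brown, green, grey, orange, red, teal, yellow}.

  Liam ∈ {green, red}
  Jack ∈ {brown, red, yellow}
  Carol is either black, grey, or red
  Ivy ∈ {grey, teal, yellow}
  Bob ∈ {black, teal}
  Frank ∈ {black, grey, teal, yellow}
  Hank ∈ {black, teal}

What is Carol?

red

The 7 variables together cover exactly {black, brown, green, grey, red, teal, yellow} — 7 values for 7 variables — and brown appears only in Jack's list, so Jack = brown.
The 6 still-open variables together cover exactly {black, green, grey, red, teal, yellow} — 6 values for 6 variables — and green appears only in Liam's list, so Liam = green.
The 5 still-open variables together cover exactly {black, grey, red, teal, yellow} — 5 values for 5 variables — and red appears only in Carol's list, so Carol = red.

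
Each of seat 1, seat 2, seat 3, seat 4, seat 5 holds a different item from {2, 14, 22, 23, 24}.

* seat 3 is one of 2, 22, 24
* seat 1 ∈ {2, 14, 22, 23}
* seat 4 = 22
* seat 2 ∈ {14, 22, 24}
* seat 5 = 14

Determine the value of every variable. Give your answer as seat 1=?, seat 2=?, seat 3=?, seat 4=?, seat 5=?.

seat 4's domain is down to {22}, so seat 4 = 22. Remove 22 from seat 1, seat 2, seat 3.
seat 5's domain is down to {14}, so seat 5 = 14. So seat 1, seat 2 can't be 14.
That leaves seat 2 = 24. So seat 3 can't be 24.
seat 3 has just one choice, so seat 3 = 2. Eliminate 2 elsewhere: seat 1.
That leaves seat 1 = 23.

seat 1=23, seat 2=24, seat 3=2, seat 4=22, seat 5=14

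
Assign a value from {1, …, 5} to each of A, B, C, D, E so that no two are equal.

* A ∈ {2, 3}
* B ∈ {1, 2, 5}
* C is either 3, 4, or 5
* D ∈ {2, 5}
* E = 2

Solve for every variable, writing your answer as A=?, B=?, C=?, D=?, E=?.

E has just one choice, so E = 2. Eliminate 2 elsewhere: A, B, D.
A must be 3 (only option left). Strike 3 from C.
D has just one choice, so D = 5. Eliminate 5 elsewhere: B, C.
B must be 1 (only option left).
C must be 4 (only option left).

A=3, B=1, C=4, D=5, E=2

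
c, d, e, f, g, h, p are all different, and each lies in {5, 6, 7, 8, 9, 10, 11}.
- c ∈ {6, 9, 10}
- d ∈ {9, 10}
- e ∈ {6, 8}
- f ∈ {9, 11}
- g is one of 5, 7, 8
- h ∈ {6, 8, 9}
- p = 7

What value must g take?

p has just one choice, so p = 7. So g can't be 7.
The 6 still-open variables together cover exactly {5, 6, 8, 9, 10, 11} — 6 values for 6 variables — and 5 appears only in g's list, so g = 5.

5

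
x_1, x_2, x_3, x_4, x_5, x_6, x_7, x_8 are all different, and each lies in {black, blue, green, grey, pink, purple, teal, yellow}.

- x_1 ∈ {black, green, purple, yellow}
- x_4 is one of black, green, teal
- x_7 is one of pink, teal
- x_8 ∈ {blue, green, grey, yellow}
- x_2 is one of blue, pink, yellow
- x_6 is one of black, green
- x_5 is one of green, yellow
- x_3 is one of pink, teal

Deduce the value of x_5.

yellow

The 8 variables together cover exactly {black, blue, green, grey, pink, purple, teal, yellow} — 8 values for 8 variables — and grey appears only in x_8's list, so x_8 = grey.
The 7 still-open variables together cover exactly {black, blue, green, pink, purple, teal, yellow} — 7 values for 7 variables — and blue appears only in x_2's list, so x_2 = blue.
The 6 still-open variables together cover exactly {black, green, pink, purple, teal, yellow} — 6 values for 6 variables — and purple appears only in x_1's list, so x_1 = purple.
Among the 5 still-open variables, yellow fits only x_5 (and all 5 values in {black, green, pink, teal, yellow} must be used), so x_5 = yellow.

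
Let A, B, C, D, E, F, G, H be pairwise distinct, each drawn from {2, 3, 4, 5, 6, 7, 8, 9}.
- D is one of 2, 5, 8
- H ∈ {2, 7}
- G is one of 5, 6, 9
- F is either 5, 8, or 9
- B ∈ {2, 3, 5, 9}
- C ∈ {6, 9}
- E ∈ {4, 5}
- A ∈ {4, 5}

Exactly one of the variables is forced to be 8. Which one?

F

The 8 variables together cover exactly {2, 3, 4, 5, 6, 7, 8, 9} — 8 values for 8 variables — and 3 appears only in B's list, so B = 3.
The 7 still-open variables together cover exactly {2, 4, 5, 6, 7, 8, 9} — 7 values for 7 variables — and 7 appears only in H's list, so H = 7.
Among the 6 still-open variables, 2 fits only D (and all 6 values in {2, 4, 5, 6, 8, 9} must be used), so D = 2.
The 5 still-open variables draw from only 5 values {4, 5, 6, 8, 9}, so each is used; only F can be 8, hence F = 8.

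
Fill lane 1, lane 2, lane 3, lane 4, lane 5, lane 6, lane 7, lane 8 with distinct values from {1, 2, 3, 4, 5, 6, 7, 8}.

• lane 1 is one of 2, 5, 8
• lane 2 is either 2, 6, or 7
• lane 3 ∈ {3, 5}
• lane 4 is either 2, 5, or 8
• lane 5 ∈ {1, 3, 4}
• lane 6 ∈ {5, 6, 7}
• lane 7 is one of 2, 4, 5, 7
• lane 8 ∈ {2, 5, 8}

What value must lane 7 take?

Among the 8 variables, 1 fits only lane 5 (and all 8 values in {1, 2, 3, 4, 5, 6, 7, 8} must be used), so lane 5 = 1.
The 7 still-open variables draw from only 7 values {2, 3, 4, 5, 6, 7, 8}, so each is used; only lane 3 can be 3, hence lane 3 = 3.
Among the 6 still-open variables, 4 fits only lane 7 (and all 6 values in {2, 4, 5, 6, 7, 8} must be used), so lane 7 = 4.

4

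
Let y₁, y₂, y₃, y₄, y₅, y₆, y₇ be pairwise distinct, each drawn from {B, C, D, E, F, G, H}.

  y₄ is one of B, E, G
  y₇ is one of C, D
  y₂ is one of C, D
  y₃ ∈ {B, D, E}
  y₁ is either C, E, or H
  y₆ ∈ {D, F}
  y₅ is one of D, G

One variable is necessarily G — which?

The 7 variables together cover exactly {B, C, D, E, F, G, H} — 7 values for 7 variables — and F appears only in y₆'s list, so y₆ = F.
The 6 still-open variables together cover exactly {B, C, D, E, G, H} — 6 values for 6 variables — and H appears only in y₁'s list, so y₁ = H.
The 2 variables y₂ and y₇ are confined to {C, D}, which locks those values in; drop them from y₃, y₅.
So G goes to y₅.

y₅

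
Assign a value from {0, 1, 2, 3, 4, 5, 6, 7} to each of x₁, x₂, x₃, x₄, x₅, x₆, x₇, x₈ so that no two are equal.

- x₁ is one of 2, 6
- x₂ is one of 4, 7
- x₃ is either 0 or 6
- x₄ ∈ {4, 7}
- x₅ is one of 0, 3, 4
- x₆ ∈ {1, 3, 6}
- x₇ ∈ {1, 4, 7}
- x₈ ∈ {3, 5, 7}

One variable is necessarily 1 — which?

x₇

The 8 variables together cover exactly {0, 1, 2, 3, 4, 5, 6, 7} — 8 values for 8 variables — and 2 appears only in x₁'s list, so x₁ = 2.
The 7 still-open variables together cover exactly {0, 1, 3, 4, 5, 6, 7} — 7 values for 7 variables — and 5 appears only in x₈'s list, so x₈ = 5.
x₂ and x₄ between them cover only {4, 7} — a naked pair. Remove those values from x₅, x₇.
So 1 goes to x₇.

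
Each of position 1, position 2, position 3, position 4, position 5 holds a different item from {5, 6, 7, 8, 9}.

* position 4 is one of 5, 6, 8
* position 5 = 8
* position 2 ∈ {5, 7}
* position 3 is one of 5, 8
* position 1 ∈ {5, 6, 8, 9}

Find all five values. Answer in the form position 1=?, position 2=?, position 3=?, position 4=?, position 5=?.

position 5 has just one choice, so position 5 = 8. Strike 8 from position 1, position 3, position 4.
position 3 must be 5 (only option left). Strike 5 from position 1, position 2, position 4.
position 4 must be 6 (only option left). So position 1 can't be 6.
position 1 has just one choice, so position 1 = 9.
position 2 has just one choice, so position 2 = 7.

position 1=9, position 2=7, position 3=5, position 4=6, position 5=8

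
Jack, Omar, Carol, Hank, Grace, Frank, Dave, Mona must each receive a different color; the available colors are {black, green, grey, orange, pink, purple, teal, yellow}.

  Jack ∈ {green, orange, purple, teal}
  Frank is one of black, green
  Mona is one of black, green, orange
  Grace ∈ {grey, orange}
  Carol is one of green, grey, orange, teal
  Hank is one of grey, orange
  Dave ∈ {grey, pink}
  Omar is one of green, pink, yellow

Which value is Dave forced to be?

Among the 8 variables, purple fits only Jack (and all 8 values in {black, green, grey, orange, pink, purple, teal, yellow} must be used), so Jack = purple.
The 7 still-open variables draw from only 7 values {black, green, grey, orange, pink, teal, yellow}, so each is used; only Carol can be teal, hence Carol = teal.
The 6 still-open variables draw from only 6 values {black, green, grey, orange, pink, yellow}, so each is used; only Omar can be yellow, hence Omar = yellow.
Among the 5 still-open variables, pink fits only Dave (and all 5 values in {black, green, grey, orange, pink} must be used), so Dave = pink.

pink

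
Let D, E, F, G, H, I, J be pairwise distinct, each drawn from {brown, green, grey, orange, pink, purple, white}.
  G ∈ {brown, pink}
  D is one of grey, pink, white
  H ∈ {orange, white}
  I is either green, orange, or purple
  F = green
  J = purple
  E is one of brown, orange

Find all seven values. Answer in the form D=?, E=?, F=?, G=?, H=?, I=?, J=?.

D=grey, E=brown, F=green, G=pink, H=white, I=orange, J=purple

F's domain is down to {green}, so F = green. Eliminate green elsewhere: I.
J's domain is down to {purple}, so J = purple. Remove purple from I.
I must be orange (only option left). Eliminate orange elsewhere: E, H.
E must be brown (only option left). Eliminate brown elsewhere: G.
That leaves G = pink. Strike pink from D.
H's domain is down to {white}, so H = white. Strike white from D.
D must be grey (only option left).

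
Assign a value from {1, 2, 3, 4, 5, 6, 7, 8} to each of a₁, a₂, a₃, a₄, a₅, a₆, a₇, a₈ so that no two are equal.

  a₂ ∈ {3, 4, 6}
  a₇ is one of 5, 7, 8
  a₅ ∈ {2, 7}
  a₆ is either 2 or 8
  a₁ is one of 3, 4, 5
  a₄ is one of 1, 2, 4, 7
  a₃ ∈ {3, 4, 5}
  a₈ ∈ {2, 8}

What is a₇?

Among the 8 variables, 1 fits only a₄ (and all 8 values in {1, 2, 3, 4, 5, 6, 7, 8} must be used), so a₄ = 1.
Among the 7 still-open variables, 6 fits only a₂ (and all 7 values in {2, 3, 4, 5, 6, 7, 8} must be used), so a₂ = 6.
The 2 variables a₆ and a₈ are confined to {2, 8}, which locks those values in; drop them from a₅, a₇.
That leaves a₅ = 7. Eliminate 7 elsewhere: a₇.
So a₇ = 5.

5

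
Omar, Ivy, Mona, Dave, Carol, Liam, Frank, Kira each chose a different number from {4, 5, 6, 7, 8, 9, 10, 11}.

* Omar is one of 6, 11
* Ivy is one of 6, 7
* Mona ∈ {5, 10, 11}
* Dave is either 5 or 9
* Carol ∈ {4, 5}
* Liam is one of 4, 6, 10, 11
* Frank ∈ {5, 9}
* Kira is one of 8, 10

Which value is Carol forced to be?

4

Among the 8 variables, 7 fits only Ivy (and all 8 values in {4, 5, 6, 7, 8, 9, 10, 11} must be used), so Ivy = 7.
Among the 7 still-open variables, 8 fits only Kira (and all 7 values in {4, 5, 6, 8, 9, 10, 11} must be used), so Kira = 8.
The 2 variables Dave and Frank are confined to {5, 9}, which locks those values in; drop them from Mona, Carol.
So Carol = 4.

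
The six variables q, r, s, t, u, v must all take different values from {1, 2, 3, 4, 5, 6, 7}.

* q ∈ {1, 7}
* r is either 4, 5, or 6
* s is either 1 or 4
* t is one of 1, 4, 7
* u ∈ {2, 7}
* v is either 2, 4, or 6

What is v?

6

The 6 variables draw from only 6 values {1, 2, 4, 5, 6, 7}, so each is used; only r can be 5, hence r = 5.
The 5 still-open variables together cover exactly {1, 2, 4, 6, 7} — 5 values for 5 variables — and 6 appears only in v's list, so v = 6.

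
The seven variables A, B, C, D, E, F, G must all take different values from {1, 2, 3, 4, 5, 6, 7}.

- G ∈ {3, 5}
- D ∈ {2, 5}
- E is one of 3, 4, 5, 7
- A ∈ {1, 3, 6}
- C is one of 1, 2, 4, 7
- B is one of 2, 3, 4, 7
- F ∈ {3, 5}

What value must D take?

The 7 variables draw from only 7 values {1, 2, 3, 4, 5, 6, 7}, so each is used; only A can be 6, hence A = 6.
Among the 6 still-open variables, 1 fits only C (and all 6 values in {1, 2, 3, 4, 5, 7} must be used), so C = 1.
F and G between them cover only {3, 5} — a naked pair. Remove those values from B, D, E.
So D = 2.

2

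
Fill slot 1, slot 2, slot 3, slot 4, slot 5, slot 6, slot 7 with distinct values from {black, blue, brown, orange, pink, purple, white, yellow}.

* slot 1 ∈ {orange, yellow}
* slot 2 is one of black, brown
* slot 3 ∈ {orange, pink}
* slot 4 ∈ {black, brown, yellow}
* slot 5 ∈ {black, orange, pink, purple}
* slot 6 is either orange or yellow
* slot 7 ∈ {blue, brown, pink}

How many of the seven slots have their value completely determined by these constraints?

Among the 7 variables, blue fits only slot 7 (and all 7 values in {black, blue, brown, orange, pink, purple, yellow} must be used), so slot 7 = blue.
The 6 still-open variables draw from only 6 values {black, brown, orange, pink, purple, yellow}, so each is used; only slot 5 can be purple, hence slot 5 = purple.
The 5 still-open variables together cover exactly {black, brown, orange, pink, yellow} — 5 values for 5 variables — and pink appears only in slot 3's list, so slot 3 = pink.
slot 1 and slot 6 between them cover only {orange, yellow} — a naked pair. Remove those values from slot 4.
Determined: slot 3=pink, slot 5=purple, slot 7=blue. The other slots each still have more than one consistent value. That makes 3.

3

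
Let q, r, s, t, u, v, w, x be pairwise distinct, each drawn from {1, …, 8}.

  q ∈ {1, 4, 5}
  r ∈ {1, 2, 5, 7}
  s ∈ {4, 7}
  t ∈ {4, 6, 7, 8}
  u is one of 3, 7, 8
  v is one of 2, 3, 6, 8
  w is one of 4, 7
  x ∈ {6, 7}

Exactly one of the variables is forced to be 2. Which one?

s and w share exactly the 2 values {4, 7}; by pigeonhole those values go to them, so strike 4, 7 from q, r, t, u, x.
That leaves x = 6. Remove 6 from t, v.
t's domain is down to {8}, so t = 8. Remove 8 from u, v.
That leaves u = 3. So v can't be 3.
So 2 goes to v.

v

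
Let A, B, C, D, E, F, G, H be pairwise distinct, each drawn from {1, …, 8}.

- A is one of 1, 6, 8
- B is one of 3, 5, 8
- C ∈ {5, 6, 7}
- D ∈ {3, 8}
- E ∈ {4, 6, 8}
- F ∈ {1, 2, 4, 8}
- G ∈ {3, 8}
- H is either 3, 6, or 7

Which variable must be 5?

The 8 variables draw from only 8 values {1, 2, 3, 4, 5, 6, 7, 8}, so each is used; only F can be 2, hence F = 2.
The 7 still-open variables together cover exactly {1, 3, 4, 5, 6, 7, 8} — 7 values for 7 variables — and 1 appears only in A's list, so A = 1.
Among the 6 still-open variables, 4 fits only E (and all 6 values in {3, 4, 5, 6, 7, 8} must be used), so E = 4.
D and G share exactly the 2 values {3, 8}; by pigeonhole those values go to them, so strike 3, 8 from B, H.
So 5 goes to B.

B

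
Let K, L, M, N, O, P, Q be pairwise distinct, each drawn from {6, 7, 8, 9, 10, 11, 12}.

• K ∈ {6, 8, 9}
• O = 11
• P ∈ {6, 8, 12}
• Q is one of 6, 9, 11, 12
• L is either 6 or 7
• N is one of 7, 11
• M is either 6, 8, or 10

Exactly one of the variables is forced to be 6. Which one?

L

O has just one choice, so O = 11. Strike 11 from N, Q.
That leaves N = 7. Remove 7 from L.
So 6 goes to L.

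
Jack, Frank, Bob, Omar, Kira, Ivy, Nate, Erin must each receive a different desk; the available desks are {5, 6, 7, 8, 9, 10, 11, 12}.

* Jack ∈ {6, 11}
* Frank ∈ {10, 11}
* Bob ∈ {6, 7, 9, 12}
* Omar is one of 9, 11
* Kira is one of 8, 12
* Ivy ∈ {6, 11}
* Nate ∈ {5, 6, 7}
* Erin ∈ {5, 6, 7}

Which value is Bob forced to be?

The 8 variables draw from only 8 values {5, 6, 7, 8, 9, 10, 11, 12}, so each is used; only Kira can be 8, hence Kira = 8.
The 7 still-open variables together cover exactly {5, 6, 7, 9, 10, 11, 12} — 7 values for 7 variables — and 10 appears only in Frank's list, so Frank = 10.
Among the 6 still-open variables, 12 fits only Bob (and all 6 values in {5, 6, 7, 9, 11, 12} must be used), so Bob = 12.

12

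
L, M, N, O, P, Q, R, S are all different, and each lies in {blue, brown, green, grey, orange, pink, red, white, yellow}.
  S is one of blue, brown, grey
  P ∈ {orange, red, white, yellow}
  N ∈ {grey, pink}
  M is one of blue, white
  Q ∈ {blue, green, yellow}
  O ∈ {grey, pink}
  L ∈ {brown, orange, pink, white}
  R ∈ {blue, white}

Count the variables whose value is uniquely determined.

2

The 2 variables M and R are confined to {blue, white}, which locks those values in; drop them from L, P, Q, S.
N and O between them cover only {grey, pink} — a naked pair. Remove those values from L, S.
S's domain is down to {brown}, so S = brown. So L can't be brown.
L has just one choice, so L = orange. Eliminate orange elsewhere: P.
Determined: L=orange, S=brown. The other variables each still have more than one consistent value. That makes 2.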